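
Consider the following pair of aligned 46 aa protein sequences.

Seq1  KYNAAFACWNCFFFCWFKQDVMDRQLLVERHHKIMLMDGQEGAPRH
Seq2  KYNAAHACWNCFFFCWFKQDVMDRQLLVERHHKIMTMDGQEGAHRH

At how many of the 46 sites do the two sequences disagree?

The sequences differ at positions 6 (F/H), 36 (L/T), 44 (P/H).
That gives 3 mismatches out of 46 aligned sites, so the Hamming distance is 3.

3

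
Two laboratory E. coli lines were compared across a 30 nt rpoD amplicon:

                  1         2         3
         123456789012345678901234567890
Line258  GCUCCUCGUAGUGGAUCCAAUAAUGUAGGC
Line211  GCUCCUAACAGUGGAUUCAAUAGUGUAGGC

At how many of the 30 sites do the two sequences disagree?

5

Mismatches occur at site 7 (C/A), site 8 (G/A), site 9 (U/C), site 17 (C/U), site 23 (A/G).
That gives 5 mismatches out of 30 aligned sites, so the Hamming distance is 5.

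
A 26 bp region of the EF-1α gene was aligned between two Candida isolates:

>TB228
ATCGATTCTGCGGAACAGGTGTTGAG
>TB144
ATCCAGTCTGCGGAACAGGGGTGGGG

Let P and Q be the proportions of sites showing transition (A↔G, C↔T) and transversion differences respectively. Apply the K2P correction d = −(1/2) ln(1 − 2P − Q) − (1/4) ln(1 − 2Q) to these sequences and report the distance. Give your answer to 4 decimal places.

The sequences differ at positions 4 (G/C, transversion), 6 (T/G, transversion), 20 (T/G, transversion), 23 (T/G, transversion), 25 (A/G, transition).
Of the 5 differences, 1 transition and 4 transversions over 26 sites: P = 1/26 = 0.038462, Q = 4/26 = 0.153846.
d = −0.5·ln(0.769230) − 0.25·ln(0.692308) = −0.5·(-0.262365) − 0.25·(-0.367724) = 0.2231.

0.2231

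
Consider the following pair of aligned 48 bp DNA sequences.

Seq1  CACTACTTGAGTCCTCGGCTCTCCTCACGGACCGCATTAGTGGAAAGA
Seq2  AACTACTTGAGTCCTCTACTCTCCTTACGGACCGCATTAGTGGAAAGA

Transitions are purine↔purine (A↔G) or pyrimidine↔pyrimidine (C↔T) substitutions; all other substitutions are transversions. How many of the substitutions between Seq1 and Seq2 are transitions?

Differing sites — 1:C/A (Tv); 17:G/T (Tv); 18:G/A (Ti); 26:C/T (Ti).
Of the 4 differences, 2 transitions and 2 transversions, so the answer is 2.

2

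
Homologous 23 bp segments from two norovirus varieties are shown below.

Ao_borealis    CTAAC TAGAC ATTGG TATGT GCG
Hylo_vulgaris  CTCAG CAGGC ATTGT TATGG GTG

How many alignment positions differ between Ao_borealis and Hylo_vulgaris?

Differing sites — 3:A/C; 5:C/G; 6:T/C; 9:A/G; 15:G/T; 20:T/G; 22:C/T.
That gives 7 mismatches out of 23 aligned sites, so the Hamming distance is 7.

7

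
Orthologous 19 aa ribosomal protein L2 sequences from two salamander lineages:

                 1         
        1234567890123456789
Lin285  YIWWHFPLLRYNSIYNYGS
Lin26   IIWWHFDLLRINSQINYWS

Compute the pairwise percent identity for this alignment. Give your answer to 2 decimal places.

68.42%

Mismatches occur at site 1 (Y/I), site 7 (P/D), site 11 (Y/I), site 14 (I/Q), site 15 (Y/I), site 18 (G/W).
13 of the 19 sites match, so the percent identity is 13/19 × 100 = 68.42%.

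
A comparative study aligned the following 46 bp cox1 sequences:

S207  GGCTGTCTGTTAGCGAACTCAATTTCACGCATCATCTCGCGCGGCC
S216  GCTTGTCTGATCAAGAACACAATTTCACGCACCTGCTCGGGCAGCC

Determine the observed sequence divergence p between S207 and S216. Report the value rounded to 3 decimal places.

Differing sites — 2:G/C; 3:C/T; 10:T/A; 12:A/C; 13:G/A; 14:C/A; 19:T/A; 32:T/C; 34:A/T; 35:T/G; 40:C/G; 43:G/A.
There are 12 differences over 46 sites, so p = 12/46 = 0.261.

0.261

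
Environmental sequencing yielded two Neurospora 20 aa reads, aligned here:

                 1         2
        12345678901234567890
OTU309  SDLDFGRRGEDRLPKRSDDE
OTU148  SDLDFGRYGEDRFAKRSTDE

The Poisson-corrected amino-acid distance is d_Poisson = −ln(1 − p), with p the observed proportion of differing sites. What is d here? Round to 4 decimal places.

0.2231

The sequences differ at positions 8 (R/Y), 13 (L/F), 14 (P/A), 18 (D/T).
p = 4/20 = 0.200000.
d = −ln(1 − 0.200000) = −ln(0.800000) = 0.2231.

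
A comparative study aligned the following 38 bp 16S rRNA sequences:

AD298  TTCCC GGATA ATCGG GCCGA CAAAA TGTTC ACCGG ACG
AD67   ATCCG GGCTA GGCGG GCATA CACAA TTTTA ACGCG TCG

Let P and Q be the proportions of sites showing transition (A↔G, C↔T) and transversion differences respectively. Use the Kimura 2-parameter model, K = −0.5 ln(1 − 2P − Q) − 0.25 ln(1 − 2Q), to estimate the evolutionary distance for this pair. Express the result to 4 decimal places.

The sequences differ at positions 1 (T/A, transversion), 5 (C/G, transversion), 8 (A/C, transversion), 11 (A/G, transition), 12 (T/G, transversion), 18 (C/A, transversion), 19 (G/T, transversion), 23 (A/C, transversion), 27 (G/T, transversion), 30 (C/A, transversion), 33 (C/G, transversion), 34 (G/C, transversion), 36 (A/T, transversion).
Of the 13 differences, 1 transition and 12 transversions over 38 sites: P = 1/38 = 0.026316, Q = 12/38 = 0.315789.
d = −0.5·ln(0.631579) − 0.25·ln(0.368422) = −0.5·(-0.459532) − 0.25·(-0.998526) = 0.4794.

0.4794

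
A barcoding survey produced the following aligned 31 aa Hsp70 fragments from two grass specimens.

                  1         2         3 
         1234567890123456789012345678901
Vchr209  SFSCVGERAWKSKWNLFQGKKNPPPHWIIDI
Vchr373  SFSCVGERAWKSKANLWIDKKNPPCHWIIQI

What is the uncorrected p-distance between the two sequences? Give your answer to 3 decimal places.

0.194

Differing sites — 14:W/A; 17:F/W; 18:Q/I; 19:G/D; 25:P/C; 30:D/Q.
There are 6 differences over 31 sites, so p = 6/31 = 0.194.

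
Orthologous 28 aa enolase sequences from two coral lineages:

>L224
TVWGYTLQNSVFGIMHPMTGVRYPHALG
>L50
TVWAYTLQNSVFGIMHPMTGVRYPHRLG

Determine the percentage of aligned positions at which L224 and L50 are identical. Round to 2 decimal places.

92.86%

Differing sites — 4:G/A; 26:A/R.
26 of the 28 sites match, so the percent identity is 26/28 × 100 = 92.86%.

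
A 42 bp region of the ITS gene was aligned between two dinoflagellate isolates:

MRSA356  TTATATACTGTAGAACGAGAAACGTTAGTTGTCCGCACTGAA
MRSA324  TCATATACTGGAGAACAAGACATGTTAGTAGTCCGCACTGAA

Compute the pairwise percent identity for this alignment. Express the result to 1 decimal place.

85.7%

Differing sites — 2:T/C; 11:T/G; 17:G/A; 21:A/C; 23:C/T; 30:T/A.
36 of the 42 sites match, so the percent identity is 36/42 × 100 = 85.7%.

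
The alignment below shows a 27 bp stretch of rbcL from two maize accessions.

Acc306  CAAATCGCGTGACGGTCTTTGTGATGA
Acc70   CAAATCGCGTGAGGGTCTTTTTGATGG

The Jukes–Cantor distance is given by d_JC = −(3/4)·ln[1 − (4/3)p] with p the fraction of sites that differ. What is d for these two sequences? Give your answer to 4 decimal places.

The sequences differ at positions 13 (C/G), 21 (G/T), 27 (A/G).
p = 3/27 = 0.111111.
d = −0.75 · ln(1 − (4/3)·0.111111) = −0.75 · ln(0.851852) = −0.75 · (-0.160342) = 0.1203.

0.1203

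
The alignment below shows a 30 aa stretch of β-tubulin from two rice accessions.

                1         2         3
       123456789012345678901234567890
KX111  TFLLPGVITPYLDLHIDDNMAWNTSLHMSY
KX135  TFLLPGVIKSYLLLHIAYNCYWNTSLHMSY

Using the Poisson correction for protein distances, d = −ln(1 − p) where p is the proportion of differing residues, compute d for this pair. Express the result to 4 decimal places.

0.2657

The sequences differ at positions 9 (T/K), 10 (P/S), 13 (D/L), 17 (D/A), 18 (D/Y), 20 (M/C), 21 (A/Y).
p = 7/30 = 0.233333.
d = −ln(1 − 0.233333) = −ln(0.766667) = 0.2657.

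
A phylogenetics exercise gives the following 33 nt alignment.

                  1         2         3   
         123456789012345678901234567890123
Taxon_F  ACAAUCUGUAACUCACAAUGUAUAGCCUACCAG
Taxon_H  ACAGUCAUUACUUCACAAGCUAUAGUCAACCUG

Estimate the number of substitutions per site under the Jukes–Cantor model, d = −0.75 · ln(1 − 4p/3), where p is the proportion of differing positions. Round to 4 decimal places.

0.3882

Mismatches occur at site 4 (A→G), site 7 (U→A), site 8 (G→U), site 11 (A→C), site 12 (C→U), site 19 (U→G), site 20 (G→C), site 26 (C→U), site 28 (U→A), site 32 (A→U).
p = 10/33 = 0.303030.
d = −0.75 · ln(1 − (4/3)·0.303030) = −0.75 · ln(0.595960) = −0.75 · (-0.517582) = 0.3882.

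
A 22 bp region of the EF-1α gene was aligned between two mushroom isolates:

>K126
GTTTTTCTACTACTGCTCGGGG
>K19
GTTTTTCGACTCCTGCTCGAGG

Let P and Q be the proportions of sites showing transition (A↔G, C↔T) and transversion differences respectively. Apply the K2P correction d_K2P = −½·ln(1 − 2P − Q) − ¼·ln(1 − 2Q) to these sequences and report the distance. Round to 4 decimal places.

0.1505

Mismatches occur at site 8 (T/G, transversion), site 12 (A/C, transversion), site 20 (G/A, transition).
Of the 3 differences, 1 transition and 2 transversions over 22 sites: P = 1/22 = 0.045455, Q = 2/22 = 0.090909.
d = −0.5·ln(0.818181) − 0.25·ln(0.818182) = −0.5·(-0.200672) − 0.25·(-0.200670) = 0.1505.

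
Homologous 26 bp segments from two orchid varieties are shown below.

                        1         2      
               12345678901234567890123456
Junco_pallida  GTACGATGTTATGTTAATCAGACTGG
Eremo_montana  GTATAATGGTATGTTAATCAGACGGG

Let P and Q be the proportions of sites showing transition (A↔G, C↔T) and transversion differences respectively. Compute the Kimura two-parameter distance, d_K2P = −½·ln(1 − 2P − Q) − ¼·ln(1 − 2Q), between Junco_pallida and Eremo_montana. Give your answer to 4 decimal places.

0.1729

The sequences differ at positions 4 (C/T, transition), 5 (G/A, transition), 9 (T/G, transversion), 24 (T/G, transversion).
Of the 4 differences, 2 transitions and 2 transversions over 26 sites: P = 2/26 = 0.076923, Q = 2/26 = 0.076923.
d = −0.5·ln(0.769231) − 0.25·ln(0.846154) = −0.5·(-0.262364) − 0.25·(-0.167054) = 0.1729.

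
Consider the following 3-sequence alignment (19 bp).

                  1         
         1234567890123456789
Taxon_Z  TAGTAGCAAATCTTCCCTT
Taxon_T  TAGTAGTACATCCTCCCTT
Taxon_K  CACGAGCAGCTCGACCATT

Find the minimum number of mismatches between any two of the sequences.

3

Pairwise Hamming distances:
  Taxon_Z vs Taxon_T: 3
  Taxon_Z vs Taxon_K: 8
  Taxon_T vs Taxon_K: 9
The smallest is 3, between Taxon_Z and Taxon_T.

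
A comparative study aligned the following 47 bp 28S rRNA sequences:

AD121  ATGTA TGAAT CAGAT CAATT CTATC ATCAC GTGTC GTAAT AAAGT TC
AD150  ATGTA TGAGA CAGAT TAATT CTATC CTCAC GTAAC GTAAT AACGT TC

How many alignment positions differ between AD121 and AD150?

The sequences differ at positions 9 (A/G), 10 (T/A), 16 (C/T), 26 (A/C), 33 (G/A), 34 (T/A), 43 (A/C).
That gives 7 mismatches out of 47 aligned sites, so the Hamming distance is 7.

7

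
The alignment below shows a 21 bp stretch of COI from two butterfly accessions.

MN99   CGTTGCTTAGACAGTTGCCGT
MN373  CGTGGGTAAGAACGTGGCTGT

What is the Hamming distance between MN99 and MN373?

7

Mismatches occur at site 4 (T↔G), site 6 (C↔G), site 8 (T↔A), site 12 (C↔A), site 13 (A↔C), site 16 (T↔G), site 19 (C↔T).
That gives 7 mismatches out of 21 aligned sites, so the Hamming distance is 7.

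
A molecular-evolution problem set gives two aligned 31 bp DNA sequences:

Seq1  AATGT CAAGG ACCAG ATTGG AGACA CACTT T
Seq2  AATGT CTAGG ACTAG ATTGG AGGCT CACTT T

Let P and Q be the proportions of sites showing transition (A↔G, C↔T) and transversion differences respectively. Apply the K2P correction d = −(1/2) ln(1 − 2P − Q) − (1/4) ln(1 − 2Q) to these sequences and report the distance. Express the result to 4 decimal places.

0.1421

The sequences differ at positions 7 (A/T, transversion), 13 (C/T, transition), 23 (A/G, transition), 25 (A/T, transversion).
Of the 4 differences, 2 transitions and 2 transversions over 31 sites: P = 2/31 = 0.064516, Q = 2/31 = 0.064516.
d = −0.5·ln(0.806452) − 0.25·ln(0.870968) = −0.5·(-0.215111) − 0.25·(-0.138150) = 0.1421.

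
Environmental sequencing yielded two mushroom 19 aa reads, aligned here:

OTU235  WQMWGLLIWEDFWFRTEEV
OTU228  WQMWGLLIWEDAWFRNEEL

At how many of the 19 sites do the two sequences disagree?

The sequences differ at positions 12 (F/A), 16 (T/N), 19 (V/L).
That gives 3 mismatches out of 19 aligned sites, so the Hamming distance is 3.

3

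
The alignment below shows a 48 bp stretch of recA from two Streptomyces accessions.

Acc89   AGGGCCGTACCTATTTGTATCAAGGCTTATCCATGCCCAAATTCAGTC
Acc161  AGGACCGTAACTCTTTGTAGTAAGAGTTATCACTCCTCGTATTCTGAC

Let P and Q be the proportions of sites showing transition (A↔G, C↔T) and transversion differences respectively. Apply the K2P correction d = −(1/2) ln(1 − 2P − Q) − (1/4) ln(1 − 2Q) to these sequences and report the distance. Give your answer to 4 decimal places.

0.4042

Differing sites — 4:G/A (Ti); 10:C/A (Tv); 13:A/C (Tv); 20:T/G (Tv); 21:C/T (Ti); 25:G/A (Ti); 26:C/G (Tv); 32:C/A (Tv); 33:A/C (Tv); 35:G/C (Tv); 37:C/T (Ti); 39:A/G (Ti); 40:A/T (Tv); 45:A/T (Tv); 47:T/A (Tv).
Of the 15 differences, 5 transitions and 10 transversions over 48 sites: P = 5/48 = 0.104167, Q = 10/48 = 0.208333.
d = −0.5·ln(0.583333) − 0.25·ln(0.583334) = −0.5·(-0.538997) − 0.25·(-0.538995) = 0.4042.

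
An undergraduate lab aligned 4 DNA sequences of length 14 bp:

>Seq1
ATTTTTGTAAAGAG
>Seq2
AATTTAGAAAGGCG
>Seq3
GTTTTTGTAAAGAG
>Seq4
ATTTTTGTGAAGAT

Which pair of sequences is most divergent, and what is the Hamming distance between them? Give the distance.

7

Pairwise Hamming distances:
  Seq1 vs Seq2: 5
  Seq1 vs Seq3: 1
  Seq1 vs Seq4: 2
  Seq2 vs Seq3: 6
  Seq2 vs Seq4: 7
  Seq3 vs Seq4: 3
The largest is 7, between Seq2 and Seq4.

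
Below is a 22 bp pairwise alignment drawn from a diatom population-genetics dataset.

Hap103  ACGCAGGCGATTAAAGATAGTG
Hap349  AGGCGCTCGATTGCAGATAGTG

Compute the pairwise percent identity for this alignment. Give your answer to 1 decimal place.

Mismatches occur at site 2 (C/G), site 5 (A/G), site 6 (G/C), site 7 (G/T), site 13 (A/G), site 14 (A/C).
16 of the 22 sites match, so the percent identity is 16/22 × 100 = 72.7%.

72.7%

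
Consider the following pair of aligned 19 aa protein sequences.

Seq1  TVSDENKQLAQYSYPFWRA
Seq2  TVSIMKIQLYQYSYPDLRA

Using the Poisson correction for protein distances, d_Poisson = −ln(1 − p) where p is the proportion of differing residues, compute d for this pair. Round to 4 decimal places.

Differing sites — 4:D/I; 5:E/M; 6:N/K; 7:K/I; 10:A/Y; 16:F/D; 17:W/L.
p = 7/19 = 0.368421.
d = −ln(1 − 0.368421) = −ln(0.631579) = 0.4595.

0.4595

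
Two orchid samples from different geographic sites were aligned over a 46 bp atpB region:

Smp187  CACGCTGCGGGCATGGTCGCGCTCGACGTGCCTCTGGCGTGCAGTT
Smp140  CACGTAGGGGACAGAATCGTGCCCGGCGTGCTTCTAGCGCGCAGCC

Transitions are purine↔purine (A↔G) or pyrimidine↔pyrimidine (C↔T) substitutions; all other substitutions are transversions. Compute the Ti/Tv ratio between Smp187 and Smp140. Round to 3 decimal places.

The sequences differ at positions 5 (C/T, transition), 6 (T/A, transversion), 8 (C/G, transversion), 11 (G/A, transition), 14 (T/G, transversion), 15 (G/A, transition), 16 (G/A, transition), 20 (C/T, transition), 23 (T/C, transition), 26 (A/G, transition), 32 (C/T, transition), 36 (G/A, transition), 40 (T/C, transition), 45 (T/C, transition), 46 (T/C, transition).
Of the 15 differences, 12 transitions and 3 transversions, so Ti/Tv = 12/3 = 4.000.

4.000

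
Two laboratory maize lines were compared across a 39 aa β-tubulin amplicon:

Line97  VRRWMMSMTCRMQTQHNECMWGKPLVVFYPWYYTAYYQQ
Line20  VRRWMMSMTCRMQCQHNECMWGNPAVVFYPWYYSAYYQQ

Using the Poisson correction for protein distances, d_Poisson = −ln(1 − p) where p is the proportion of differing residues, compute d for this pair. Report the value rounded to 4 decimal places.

0.1082

Mismatches occur at site 14 (T↔C), site 23 (K↔N), site 25 (L↔A), site 34 (T↔S).
p = 4/39 = 0.102564.
d = −ln(1 − 0.102564) = −ln(0.897436) = 0.1082.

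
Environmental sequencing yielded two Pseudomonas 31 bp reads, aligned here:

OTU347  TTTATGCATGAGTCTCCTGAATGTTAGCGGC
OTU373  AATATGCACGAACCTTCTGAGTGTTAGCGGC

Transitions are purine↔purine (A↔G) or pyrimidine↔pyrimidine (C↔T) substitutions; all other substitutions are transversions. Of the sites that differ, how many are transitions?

5

Differing sites — 1:T/A (Tv); 2:T/A (Tv); 9:T/C (Ti); 12:G/A (Ti); 13:T/C (Ti); 16:C/T (Ti); 21:A/G (Ti).
Of the 7 differences, 5 transitions and 2 transversions, so the answer is 5.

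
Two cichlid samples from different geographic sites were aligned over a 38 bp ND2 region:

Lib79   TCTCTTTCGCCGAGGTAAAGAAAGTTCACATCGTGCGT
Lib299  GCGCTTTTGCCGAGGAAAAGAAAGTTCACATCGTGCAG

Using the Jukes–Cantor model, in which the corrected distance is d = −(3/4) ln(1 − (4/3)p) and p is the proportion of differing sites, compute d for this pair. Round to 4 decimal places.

Differing sites — 1:T/G; 3:T/G; 8:C/T; 16:T/A; 37:G/A; 38:T/G.
p = 6/38 = 0.157895.
d = −0.75 · ln(1 − (4/3)·0.157895) = −0.75 · ln(0.789473) = −0.75 · (-0.236390) = 0.1773.

0.1773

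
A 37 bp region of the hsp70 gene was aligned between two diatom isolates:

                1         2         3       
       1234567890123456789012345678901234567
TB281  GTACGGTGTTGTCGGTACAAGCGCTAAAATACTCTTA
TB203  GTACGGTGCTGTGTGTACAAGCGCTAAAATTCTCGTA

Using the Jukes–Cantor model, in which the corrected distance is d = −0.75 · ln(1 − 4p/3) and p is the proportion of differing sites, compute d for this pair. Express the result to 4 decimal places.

The sequences differ at positions 9 (T/C), 13 (C/G), 14 (G/T), 31 (A/T), 35 (T/G).
p = 5/37 = 0.135135.
d = −0.75 · ln(1 − (4/3)·0.135135) = −0.75 · ln(0.819820) = −0.75 · (-0.198670) = 0.1490.

0.1490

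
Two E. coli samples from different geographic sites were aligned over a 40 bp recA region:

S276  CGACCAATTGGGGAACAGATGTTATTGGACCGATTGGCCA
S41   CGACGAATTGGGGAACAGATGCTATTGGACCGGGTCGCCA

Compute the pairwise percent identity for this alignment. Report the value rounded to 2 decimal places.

Mismatches occur at site 5 (C/G), site 22 (T/C), site 33 (A/G), site 34 (T/G), site 36 (G/C).
35 of the 40 sites match, so the percent identity is 35/40 × 100 = 87.50%.

87.50%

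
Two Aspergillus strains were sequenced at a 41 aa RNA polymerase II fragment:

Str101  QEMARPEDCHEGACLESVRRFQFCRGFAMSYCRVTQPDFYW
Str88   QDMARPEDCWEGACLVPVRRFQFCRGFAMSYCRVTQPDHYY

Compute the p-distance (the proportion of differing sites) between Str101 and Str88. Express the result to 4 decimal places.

0.1463

Mismatches occur at site 2 (E/D), site 10 (H/W), site 16 (E/V), site 17 (S/P), site 39 (F/H), site 41 (W/Y).
There are 6 differences over 41 sites, so p = 6/41 = 0.1463.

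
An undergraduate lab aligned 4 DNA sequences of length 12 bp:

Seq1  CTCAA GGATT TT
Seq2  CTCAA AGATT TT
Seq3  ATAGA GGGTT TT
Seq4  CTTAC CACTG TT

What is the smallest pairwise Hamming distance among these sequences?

1

Pairwise Hamming distances:
  Seq1 vs Seq2: 1
  Seq1 vs Seq3: 4
  Seq1 vs Seq4: 6
  Seq2 vs Seq3: 5
  Seq2 vs Seq4: 6
  Seq3 vs Seq4: 8
The smallest is 1, between Seq1 and Seq2.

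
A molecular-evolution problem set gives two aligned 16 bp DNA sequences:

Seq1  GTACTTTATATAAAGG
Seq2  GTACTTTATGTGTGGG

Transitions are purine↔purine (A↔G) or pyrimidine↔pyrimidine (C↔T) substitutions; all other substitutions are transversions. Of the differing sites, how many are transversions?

1

The sequences differ at positions 10 (A/G, transition), 12 (A/G, transition), 13 (A/T, transversion), 14 (A/G, transition).
Of the 4 differences, 3 transitions and 1 transversion, so the answer is 1.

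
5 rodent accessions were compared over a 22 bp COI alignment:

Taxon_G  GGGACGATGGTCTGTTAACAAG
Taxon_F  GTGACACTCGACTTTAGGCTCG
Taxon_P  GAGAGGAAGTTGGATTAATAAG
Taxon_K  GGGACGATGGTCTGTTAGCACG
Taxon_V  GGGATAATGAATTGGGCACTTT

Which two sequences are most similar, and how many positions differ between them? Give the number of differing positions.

2

Pairwise Hamming distances:
  Taxon_G vs Taxon_F: 11
  Taxon_G vs Taxon_P: 8
  Taxon_G vs Taxon_K: 2
  Taxon_G vs Taxon_V: 11
  Taxon_F vs Taxon_P: 17
  Taxon_F vs Taxon_K: 9
  Taxon_F vs Taxon_V: 13
  Taxon_P vs Taxon_K: 10
  Taxon_P vs Taxon_V: 16
  Taxon_K vs Taxon_V: 12
The smallest is 2, between Taxon_G and Taxon_K.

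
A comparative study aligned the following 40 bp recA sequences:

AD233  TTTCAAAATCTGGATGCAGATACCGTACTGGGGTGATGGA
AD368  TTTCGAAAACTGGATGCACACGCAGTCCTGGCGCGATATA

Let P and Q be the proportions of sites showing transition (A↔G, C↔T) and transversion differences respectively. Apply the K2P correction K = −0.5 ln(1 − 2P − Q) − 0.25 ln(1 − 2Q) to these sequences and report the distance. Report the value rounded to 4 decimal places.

0.3446

The sequences differ at positions 5 (A/G, transition), 9 (T/A, transversion), 19 (G/C, transversion), 21 (T/C, transition), 22 (A/G, transition), 24 (C/A, transversion), 27 (A/C, transversion), 32 (G/C, transversion), 34 (T/C, transition), 38 (G/A, transition), 39 (G/T, transversion).
Of the 11 differences, 5 transitions and 6 transversions over 40 sites: P = 5/40 = 0.125000, Q = 6/40 = 0.150000.
d = −0.5·ln(0.600000) − 0.25·ln(0.700000) = −0.5·(-0.510826) − 0.25·(-0.356675) = 0.3446.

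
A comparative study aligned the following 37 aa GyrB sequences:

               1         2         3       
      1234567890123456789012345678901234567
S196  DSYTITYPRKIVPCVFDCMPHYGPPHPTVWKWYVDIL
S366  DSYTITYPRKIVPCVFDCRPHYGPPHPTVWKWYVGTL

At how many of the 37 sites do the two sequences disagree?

Differing sites — 19:M/R; 35:D/G; 36:I/T.
That gives 3 mismatches out of 37 aligned sites, so the Hamming distance is 3.

3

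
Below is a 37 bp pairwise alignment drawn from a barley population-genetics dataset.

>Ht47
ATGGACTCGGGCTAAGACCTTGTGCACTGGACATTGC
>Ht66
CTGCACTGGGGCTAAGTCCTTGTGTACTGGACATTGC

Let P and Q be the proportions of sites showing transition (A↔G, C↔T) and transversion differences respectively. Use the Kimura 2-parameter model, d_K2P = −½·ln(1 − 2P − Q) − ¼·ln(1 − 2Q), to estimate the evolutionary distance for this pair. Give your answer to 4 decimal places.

The sequences differ at positions 1 (A/C, transversion), 4 (G/C, transversion), 8 (C/G, transversion), 17 (A/T, transversion), 25 (C/T, transition).
Of the 5 differences, 1 transition and 4 transversions over 37 sites: P = 1/37 = 0.027027, Q = 4/37 = 0.108108.
d = −0.5·ln(0.837838) − 0.25·ln(0.783784) = −0.5·(-0.176931) − 0.25·(-0.243622) = 0.1494.

0.1494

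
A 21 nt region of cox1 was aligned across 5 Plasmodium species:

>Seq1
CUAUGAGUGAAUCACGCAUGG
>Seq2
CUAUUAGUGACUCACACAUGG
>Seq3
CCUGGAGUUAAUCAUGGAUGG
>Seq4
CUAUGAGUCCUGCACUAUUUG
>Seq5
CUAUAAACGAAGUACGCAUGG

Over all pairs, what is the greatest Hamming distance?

12

Pairwise Hamming distances:
  Seq1 vs Seq2: 3
  Seq1 vs Seq3: 6
  Seq1 vs Seq4: 8
  Seq1 vs Seq5: 5
  Seq2 vs Seq3: 9
  Seq2 vs Seq4: 9
  Seq2 vs Seq5: 7
  Seq3 vs Seq4: 12
  Seq3 vs Seq5: 11
  Seq4 vs Seq5: 11
The largest is 12, between Seq3 and Seq4.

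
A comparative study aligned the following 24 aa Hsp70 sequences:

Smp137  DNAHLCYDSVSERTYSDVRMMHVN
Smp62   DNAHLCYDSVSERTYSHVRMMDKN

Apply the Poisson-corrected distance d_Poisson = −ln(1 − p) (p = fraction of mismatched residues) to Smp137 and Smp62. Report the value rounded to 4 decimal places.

Mismatches occur at site 17 (D→H), site 22 (H→D), site 23 (V→K).
p = 3/24 = 0.125000.
d = −ln(1 − 0.125000) = −ln(0.875000) = 0.1335.

0.1335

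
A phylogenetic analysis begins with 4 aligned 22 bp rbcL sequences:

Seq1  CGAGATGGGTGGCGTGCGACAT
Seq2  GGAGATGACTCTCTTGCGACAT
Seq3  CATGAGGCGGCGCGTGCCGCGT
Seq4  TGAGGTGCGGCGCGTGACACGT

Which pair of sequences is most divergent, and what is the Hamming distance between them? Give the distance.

12

Pairwise Hamming distances:
  Seq1 vs Seq2: 6
  Seq1 vs Seq3: 9
  Seq1 vs Seq4: 8
  Seq2 vs Seq3: 12
  Seq2 vs Seq4: 10
  Seq3 vs Seq4: 7
The largest is 12, between Seq2 and Seq3.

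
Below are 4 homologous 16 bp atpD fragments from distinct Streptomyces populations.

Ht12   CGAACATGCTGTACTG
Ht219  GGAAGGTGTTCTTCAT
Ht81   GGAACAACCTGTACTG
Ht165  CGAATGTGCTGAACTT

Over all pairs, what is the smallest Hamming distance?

3

Pairwise Hamming distances:
  Ht12 vs Ht219: 8
  Ht12 vs Ht81: 3
  Ht12 vs Ht165: 4
  Ht219 vs Ht81: 9
  Ht219 vs Ht165: 7
  Ht81 vs Ht165: 7
The smallest is 3, between Ht12 and Ht81.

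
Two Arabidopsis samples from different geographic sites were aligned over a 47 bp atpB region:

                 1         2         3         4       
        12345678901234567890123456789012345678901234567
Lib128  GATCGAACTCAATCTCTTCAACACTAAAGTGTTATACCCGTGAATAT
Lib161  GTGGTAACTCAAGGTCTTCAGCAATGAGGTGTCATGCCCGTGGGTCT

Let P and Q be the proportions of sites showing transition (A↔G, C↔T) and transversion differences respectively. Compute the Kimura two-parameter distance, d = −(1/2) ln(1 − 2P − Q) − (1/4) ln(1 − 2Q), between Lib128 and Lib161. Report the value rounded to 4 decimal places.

0.4197

The sequences differ at positions 2 (A/T, transversion), 3 (T/G, transversion), 4 (C/G, transversion), 5 (G/T, transversion), 13 (T/G, transversion), 14 (C/G, transversion), 21 (A/G, transition), 24 (C/A, transversion), 26 (A/G, transition), 28 (A/G, transition), 33 (T/C, transition), 36 (A/G, transition), 43 (A/G, transition), 44 (A/G, transition), 46 (A/C, transversion).
Of the 15 differences, 7 transitions and 8 transversions over 47 sites: P = 7/47 = 0.148936, Q = 8/47 = 0.170213.
d = −0.5·ln(0.531915) − 0.25·ln(0.659574) = −0.5·(-0.631272) − 0.25·(-0.416161) = 0.4197.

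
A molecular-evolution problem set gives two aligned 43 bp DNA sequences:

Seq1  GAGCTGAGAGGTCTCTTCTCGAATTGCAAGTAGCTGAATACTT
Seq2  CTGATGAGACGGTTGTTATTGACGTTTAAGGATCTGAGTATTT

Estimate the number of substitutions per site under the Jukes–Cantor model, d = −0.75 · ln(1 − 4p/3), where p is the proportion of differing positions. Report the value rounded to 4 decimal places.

0.5617

Mismatches occur at site 1 (G↔C), site 2 (A↔T), site 4 (C↔A), site 10 (G↔C), site 12 (T↔G), site 13 (C↔T), site 15 (C↔G), site 18 (C↔A), site 20 (C↔T), site 23 (A↔C), site 24 (T↔G), site 26 (G↔T), site 27 (C↔T), site 31 (T↔G), site 33 (G↔T), site 38 (A↔G), site 41 (C↔T).
p = 17/43 = 0.395349.
d = −0.75 · ln(1 − (4/3)·0.395349) = −0.75 · ln(0.472868) = −0.75 · (-0.748939) = 0.5617.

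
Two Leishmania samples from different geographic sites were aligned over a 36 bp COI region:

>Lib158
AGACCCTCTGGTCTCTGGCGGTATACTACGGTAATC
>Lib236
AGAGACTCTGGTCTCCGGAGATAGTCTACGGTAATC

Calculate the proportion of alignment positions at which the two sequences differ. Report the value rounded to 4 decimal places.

Differing sites — 4:C/G; 5:C/A; 16:T/C; 19:C/A; 21:G/A; 24:T/G; 25:A/T.
There are 7 differences over 36 sites, so p = 7/36 = 0.1944.

0.1944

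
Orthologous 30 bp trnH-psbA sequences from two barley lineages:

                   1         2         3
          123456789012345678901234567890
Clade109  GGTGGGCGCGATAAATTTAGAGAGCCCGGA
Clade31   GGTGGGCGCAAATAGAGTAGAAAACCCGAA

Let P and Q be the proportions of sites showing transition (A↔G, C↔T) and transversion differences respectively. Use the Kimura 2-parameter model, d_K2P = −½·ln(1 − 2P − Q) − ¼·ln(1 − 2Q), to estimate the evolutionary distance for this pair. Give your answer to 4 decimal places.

0.3918

Mismatches occur at site 10 (G↔A, transition), site 12 (T↔A, transversion), site 13 (A↔T, transversion), site 15 (A↔G, transition), site 16 (T↔A, transversion), site 17 (T↔G, transversion), site 22 (G↔A, transition), site 24 (G↔A, transition), site 29 (G↔A, transition).
Of the 9 differences, 5 transitions and 4 transversions over 30 sites: P = 5/30 = 0.166667, Q = 4/30 = 0.133333.
d = −0.5·ln(0.533333) − 0.25·ln(0.733334) = −0.5·(-0.628609) − 0.25·(-0.310154) = 0.3918.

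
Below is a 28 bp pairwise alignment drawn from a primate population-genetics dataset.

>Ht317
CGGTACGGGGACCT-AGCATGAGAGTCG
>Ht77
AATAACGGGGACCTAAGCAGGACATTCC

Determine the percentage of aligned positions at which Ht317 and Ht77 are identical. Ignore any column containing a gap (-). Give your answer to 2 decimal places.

70.37%

Excluding the 1 gap column leaves 27 comparable sites.
The sequences differ at positions 1 (C/A), 2 (G/A), 3 (G/T), 4 (T/A), 20 (T/G), 23 (G/C), 25 (G/T), 28 (G/C).
19 of the 27 comparable sites match, so the percent identity is 19/27 × 100 = 70.37%.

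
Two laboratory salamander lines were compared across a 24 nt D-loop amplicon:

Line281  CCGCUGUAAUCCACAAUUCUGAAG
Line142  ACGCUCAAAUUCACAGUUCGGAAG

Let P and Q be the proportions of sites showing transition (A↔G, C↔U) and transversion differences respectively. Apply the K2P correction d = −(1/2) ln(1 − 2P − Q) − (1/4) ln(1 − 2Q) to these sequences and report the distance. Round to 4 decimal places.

Differing sites — 1:C/A (Tv); 6:G/C (Tv); 7:U/A (Tv); 11:C/U (Ti); 16:A/G (Ti); 20:U/G (Tv).
Of the 6 differences, 2 transitions and 4 transversions over 24 sites: P = 2/24 = 0.083333, Q = 4/24 = 0.166667.
d = −0.5·ln(0.666667) − 0.25·ln(0.666666) = −0.5·(-0.405465) − 0.25·(-0.405466) = 0.3041.

0.3041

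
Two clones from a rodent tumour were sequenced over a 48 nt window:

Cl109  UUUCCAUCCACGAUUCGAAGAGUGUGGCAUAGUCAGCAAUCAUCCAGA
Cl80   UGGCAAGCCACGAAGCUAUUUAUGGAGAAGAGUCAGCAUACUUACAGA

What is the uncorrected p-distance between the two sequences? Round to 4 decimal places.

0.3958

Differing sites — 2:U/G; 3:U/G; 5:C/A; 7:U/G; 14:U/A; 15:U/G; 17:G/U; 19:A/U; 20:G/U; 21:A/U; 22:G/A; 25:U/G; 26:G/A; 28:C/A; 30:U/G; 39:A/U; 40:U/A; 42:A/U; 44:C/A.
There are 19 differences over 48 sites, so p = 19/48 = 0.3958.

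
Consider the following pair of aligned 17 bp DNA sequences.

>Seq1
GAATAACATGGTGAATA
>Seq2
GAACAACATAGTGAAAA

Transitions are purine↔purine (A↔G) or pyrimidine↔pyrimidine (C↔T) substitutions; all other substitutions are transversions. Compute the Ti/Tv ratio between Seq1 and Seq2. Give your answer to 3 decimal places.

The sequences differ at positions 4 (T/C, transition), 10 (G/A, transition), 16 (T/A, transversion).
Of the 3 differences, 2 transitions and 1 transversion, so Ti/Tv = 2/1 = 2.000.

2.000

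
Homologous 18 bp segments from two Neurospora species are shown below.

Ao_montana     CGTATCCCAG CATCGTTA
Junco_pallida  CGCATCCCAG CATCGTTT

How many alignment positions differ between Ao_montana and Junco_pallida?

The sequences differ at positions 3 (T/C), 18 (A/T).
That gives 2 mismatches out of 18 aligned sites, so the Hamming distance is 2.

2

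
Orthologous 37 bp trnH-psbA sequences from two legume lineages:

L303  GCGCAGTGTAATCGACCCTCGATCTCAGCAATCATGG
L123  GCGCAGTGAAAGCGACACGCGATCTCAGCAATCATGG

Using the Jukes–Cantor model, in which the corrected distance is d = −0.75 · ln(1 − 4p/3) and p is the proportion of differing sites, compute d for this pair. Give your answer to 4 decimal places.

Mismatches occur at site 9 (T/A), site 12 (T/G), site 17 (C/A), site 19 (T/G).
p = 4/37 = 0.108108.
d = −0.75 · ln(1 − (4/3)·0.108108) = −0.75 · ln(0.855856) = −0.75 · (-0.155653) = 0.1167.

0.1167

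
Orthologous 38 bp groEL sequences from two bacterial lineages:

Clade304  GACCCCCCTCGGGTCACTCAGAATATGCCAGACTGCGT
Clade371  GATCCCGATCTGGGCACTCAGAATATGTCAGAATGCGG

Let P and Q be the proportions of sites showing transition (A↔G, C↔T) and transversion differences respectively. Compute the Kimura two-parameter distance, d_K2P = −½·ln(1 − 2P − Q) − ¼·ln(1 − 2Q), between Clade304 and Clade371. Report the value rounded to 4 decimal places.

0.2476

The sequences differ at positions 3 (C/T, transition), 7 (C/G, transversion), 8 (C/A, transversion), 11 (G/T, transversion), 14 (T/G, transversion), 28 (C/T, transition), 33 (C/A, transversion), 38 (T/G, transversion).
Of the 8 differences, 2 transitions and 6 transversions over 38 sites: P = 2/38 = 0.052632, Q = 6/38 = 0.157895.
d = −0.5·ln(0.736841) − 0.25·ln(0.684210) = −0.5·(-0.305383) − 0.25·(-0.379490) = 0.2476.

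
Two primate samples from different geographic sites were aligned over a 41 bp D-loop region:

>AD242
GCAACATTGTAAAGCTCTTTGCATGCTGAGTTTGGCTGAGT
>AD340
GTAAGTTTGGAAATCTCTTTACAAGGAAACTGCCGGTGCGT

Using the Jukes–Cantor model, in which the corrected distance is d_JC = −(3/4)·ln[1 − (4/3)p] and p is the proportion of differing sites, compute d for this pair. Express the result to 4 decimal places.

0.5510

Differing sites — 2:C/T; 5:C/G; 6:A/T; 10:T/G; 14:G/T; 21:G/A; 24:T/A; 26:C/G; 27:T/A; 28:G/A; 30:G/C; 32:T/G; 33:T/C; 34:G/C; 36:C/G; 39:A/C.
p = 16/41 = 0.390244.
d = −0.75 · ln(1 − (4/3)·0.390244) = −0.75 · ln(0.479675) = −0.75 · (-0.734646) = 0.5510.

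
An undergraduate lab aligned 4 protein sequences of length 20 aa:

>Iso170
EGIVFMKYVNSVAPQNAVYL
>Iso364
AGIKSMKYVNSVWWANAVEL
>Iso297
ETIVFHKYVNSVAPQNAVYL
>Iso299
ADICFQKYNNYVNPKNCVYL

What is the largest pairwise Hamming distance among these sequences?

Pairwise Hamming distances:
  Iso170 vs Iso364: 7
  Iso170 vs Iso297: 2
  Iso170 vs Iso299: 9
  Iso364 vs Iso297: 9
  Iso364 vs Iso299: 11
  Iso297 vs Iso299: 9
The largest is 11, between Iso364 and Iso299.

11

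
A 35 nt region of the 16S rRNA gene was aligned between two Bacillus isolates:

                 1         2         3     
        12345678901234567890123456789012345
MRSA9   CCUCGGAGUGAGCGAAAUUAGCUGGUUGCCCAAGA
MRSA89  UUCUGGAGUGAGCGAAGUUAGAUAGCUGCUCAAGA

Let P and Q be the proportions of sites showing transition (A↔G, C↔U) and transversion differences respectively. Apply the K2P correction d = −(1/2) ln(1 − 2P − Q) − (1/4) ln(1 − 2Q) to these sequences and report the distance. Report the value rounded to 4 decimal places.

Differing sites — 1:C/U (Ti); 2:C/U (Ti); 3:U/C (Ti); 4:C/U (Ti); 17:A/G (Ti); 22:C/A (Tv); 24:G/A (Ti); 26:U/C (Ti); 30:C/U (Ti).
Of the 9 differences, 8 transitions and 1 transversion over 35 sites: P = 8/35 = 0.228571, Q = 1/35 = 0.028571.
d = −0.5·ln(0.514287) − 0.25·ln(0.942858) = −0.5·(-0.664974) − 0.25·(-0.058840) = 0.3472.

0.3472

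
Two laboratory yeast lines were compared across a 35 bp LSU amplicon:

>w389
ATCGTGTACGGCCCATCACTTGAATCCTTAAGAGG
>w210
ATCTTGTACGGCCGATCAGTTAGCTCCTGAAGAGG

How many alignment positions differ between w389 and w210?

Mismatches occur at site 4 (G→T), site 14 (C→G), site 19 (C→G), site 22 (G→A), site 23 (A→G), site 24 (A→C), site 29 (T→G).
That gives 7 mismatches out of 35 aligned sites, so the Hamming distance is 7.

7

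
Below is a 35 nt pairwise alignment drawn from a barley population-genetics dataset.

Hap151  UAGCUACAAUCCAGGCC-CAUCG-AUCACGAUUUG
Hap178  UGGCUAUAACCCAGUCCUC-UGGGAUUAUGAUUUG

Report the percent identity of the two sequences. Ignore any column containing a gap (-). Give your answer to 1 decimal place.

78.1%

Excluding the 3 gap columns leaves 32 comparable sites.
Differing sites — 2:A/G; 7:C/U; 10:U/C; 15:G/U; 22:C/G; 27:C/U; 29:C/U.
25 of the 32 comparable sites match, so the percent identity is 25/32 × 100 = 78.1%.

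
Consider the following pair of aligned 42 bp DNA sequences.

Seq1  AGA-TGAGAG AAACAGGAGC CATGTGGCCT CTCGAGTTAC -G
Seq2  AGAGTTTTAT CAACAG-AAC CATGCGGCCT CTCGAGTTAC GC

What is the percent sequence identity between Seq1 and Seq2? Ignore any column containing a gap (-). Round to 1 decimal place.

79.5%

Excluding the 3 gap columns leaves 39 comparable sites.
The sequences differ at positions 6 (G/T), 7 (A/T), 8 (G/T), 10 (G/T), 11 (A/C), 19 (G/A), 25 (T/C), 42 (G/C).
31 of the 39 comparable sites match, so the percent identity is 31/39 × 100 = 79.5%.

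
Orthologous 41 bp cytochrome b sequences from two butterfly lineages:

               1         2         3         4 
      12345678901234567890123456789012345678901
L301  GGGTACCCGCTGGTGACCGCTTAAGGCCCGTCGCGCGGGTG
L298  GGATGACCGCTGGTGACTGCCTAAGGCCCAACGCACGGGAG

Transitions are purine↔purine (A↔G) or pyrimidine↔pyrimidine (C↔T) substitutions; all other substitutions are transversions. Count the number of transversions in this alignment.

3

The sequences differ at positions 3 (G/A, transition), 5 (A/G, transition), 6 (C/A, transversion), 18 (C/T, transition), 21 (T/C, transition), 30 (G/A, transition), 31 (T/A, transversion), 35 (G/A, transition), 40 (T/A, transversion).
Of the 9 differences, 6 transitions and 3 transversions, so the answer is 3.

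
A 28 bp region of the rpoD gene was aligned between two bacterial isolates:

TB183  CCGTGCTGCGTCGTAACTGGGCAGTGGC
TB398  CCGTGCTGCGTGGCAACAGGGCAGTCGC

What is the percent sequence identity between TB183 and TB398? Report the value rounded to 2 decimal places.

85.71%

Differing sites — 12:C/G; 14:T/C; 18:T/A; 26:G/C.
24 of the 28 sites match, so the percent identity is 24/28 × 100 = 85.71%.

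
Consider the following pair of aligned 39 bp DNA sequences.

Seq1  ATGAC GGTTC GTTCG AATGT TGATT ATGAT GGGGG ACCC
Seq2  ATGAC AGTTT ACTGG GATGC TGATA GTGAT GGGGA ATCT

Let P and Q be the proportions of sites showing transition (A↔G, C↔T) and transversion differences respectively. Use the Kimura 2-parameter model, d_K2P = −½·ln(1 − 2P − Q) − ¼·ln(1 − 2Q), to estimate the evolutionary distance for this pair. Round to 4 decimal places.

Differing sites — 6:G/A (Ti); 10:C/T (Ti); 11:G/A (Ti); 12:T/C (Ti); 14:C/G (Tv); 16:A/G (Ti); 20:T/C (Ti); 25:T/A (Tv); 26:A/G (Ti); 35:G/A (Ti); 37:C/T (Ti); 39:C/T (Ti).
Of the 12 differences, 10 transitions and 2 transversions over 39 sites: P = 10/39 = 0.256410, Q = 2/39 = 0.051282.
d = −0.5·ln(0.435898) − 0.25·ln(0.897436) = −0.5·(-0.830347) − 0.25·(-0.108213) = 0.4422.

0.4422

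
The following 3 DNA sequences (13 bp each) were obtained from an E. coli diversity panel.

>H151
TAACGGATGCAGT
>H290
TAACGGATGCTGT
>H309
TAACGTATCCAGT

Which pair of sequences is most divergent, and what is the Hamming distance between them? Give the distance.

Pairwise Hamming distances:
  H151 vs H290: 1
  H151 vs H309: 2
  H290 vs H309: 3
The largest is 3, between H290 and H309.

3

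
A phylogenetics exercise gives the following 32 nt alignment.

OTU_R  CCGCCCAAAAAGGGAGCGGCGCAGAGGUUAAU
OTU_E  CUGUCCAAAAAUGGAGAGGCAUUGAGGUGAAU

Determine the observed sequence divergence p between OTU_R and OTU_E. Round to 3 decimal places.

0.250

Differing sites — 2:C/U; 4:C/U; 12:G/U; 17:C/A; 21:G/A; 22:C/U; 23:A/U; 29:U/G.
There are 8 differences over 32 sites, so p = 8/32 = 0.250.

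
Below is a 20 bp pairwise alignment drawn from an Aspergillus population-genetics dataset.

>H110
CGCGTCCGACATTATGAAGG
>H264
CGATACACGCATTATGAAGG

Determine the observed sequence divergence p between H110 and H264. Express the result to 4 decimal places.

0.3000

The sequences differ at positions 3 (C/A), 4 (G/T), 5 (T/A), 7 (C/A), 8 (G/C), 9 (A/G).
There are 6 differences over 20 sites, so p = 6/20 = 0.3000.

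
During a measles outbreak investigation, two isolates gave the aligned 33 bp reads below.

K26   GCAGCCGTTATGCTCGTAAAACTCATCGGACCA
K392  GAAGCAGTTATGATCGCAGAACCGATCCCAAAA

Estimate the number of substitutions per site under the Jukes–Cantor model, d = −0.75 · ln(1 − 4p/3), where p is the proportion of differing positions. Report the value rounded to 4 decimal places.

Differing sites — 2:C/A; 6:C/A; 13:C/A; 17:T/C; 19:A/G; 23:T/C; 24:C/G; 28:G/C; 29:G/C; 31:C/A; 32:C/A.
p = 11/33 = 0.333333.
d = −0.75 · ln(1 − (4/3)·0.333333) = −0.75 · ln(0.555556) = −0.75 · (-0.587786) = 0.4408.

0.4408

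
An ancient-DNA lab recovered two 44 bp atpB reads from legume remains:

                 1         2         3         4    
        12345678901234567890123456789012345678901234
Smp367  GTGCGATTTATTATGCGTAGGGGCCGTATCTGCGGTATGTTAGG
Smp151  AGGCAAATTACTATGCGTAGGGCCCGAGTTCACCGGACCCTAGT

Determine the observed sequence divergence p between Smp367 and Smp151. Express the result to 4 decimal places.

Mismatches occur at site 1 (G/A), site 2 (T/G), site 5 (G/A), site 7 (T/A), site 11 (T/C), site 23 (G/C), site 27 (T/A), site 28 (A/G), site 30 (C/T), site 31 (T/C), site 32 (G/A), site 34 (G/C), site 36 (T/G), site 38 (T/C), site 39 (G/C), site 40 (T/C), site 44 (G/T).
There are 17 differences over 44 sites, so p = 17/44 = 0.3864.

0.3864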